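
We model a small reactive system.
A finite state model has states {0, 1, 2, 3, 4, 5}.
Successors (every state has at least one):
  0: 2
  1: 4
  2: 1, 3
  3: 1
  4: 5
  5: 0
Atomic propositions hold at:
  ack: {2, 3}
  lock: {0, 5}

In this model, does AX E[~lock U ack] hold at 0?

Yes

Sat(~lock) = {1, 2, 3, 4}
E[~lock U ack]: least fixpoint, start Z0 = Sat(ack) = {2, 3}, add states in Sat(~lock) with some successor in Z. Already a fixed point.
Sat(E[~lock U ack]) = {2, 3}
Sat(AX E[~lock U ack]) = {s : every successor in {2, 3}} = {0}
0 ∈ Sat(AX E[~lock U ack]) = {0}, so the formula holds at 0.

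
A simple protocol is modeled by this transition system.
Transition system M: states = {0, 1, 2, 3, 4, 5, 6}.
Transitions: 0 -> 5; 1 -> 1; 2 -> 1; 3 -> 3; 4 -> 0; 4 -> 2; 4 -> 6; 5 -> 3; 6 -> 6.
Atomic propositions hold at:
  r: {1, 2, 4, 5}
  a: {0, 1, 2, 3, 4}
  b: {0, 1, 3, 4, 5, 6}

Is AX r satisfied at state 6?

Sat(AX r) = {s : every successor in {1, 2, 4, 5}} = {0, 1, 2}
6 ∉ Sat(AX r) = {0, 1, 2}, so the formula does not hold at 6.

No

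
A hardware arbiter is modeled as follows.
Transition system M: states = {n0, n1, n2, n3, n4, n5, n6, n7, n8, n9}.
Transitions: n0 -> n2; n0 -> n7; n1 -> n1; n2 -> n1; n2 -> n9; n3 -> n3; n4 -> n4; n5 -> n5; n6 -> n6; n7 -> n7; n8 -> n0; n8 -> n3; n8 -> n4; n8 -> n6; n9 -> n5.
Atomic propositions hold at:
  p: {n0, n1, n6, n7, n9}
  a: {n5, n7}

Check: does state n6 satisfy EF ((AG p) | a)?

Yes

AG p: greatest fixpoint, start Z0 = {n0, n1, n6, n7, n9}, keep only states in Sat with every successor in Z. Z1 = {n1, n6, n7}; fixed.
Sat(AG p) = {n1, n6, n7}
Sat((AG p) | a) = {n1, n5, n6, n7}
EF ((AG p) | a): least fixpoint, start Z0 = {n1, n5, n6, n7}, add states with some successor in Z. Z1 = {n0, n1, n2, n5, n6, n7, n8, n9}; fixed.
Sat(EF ((AG p) | a)) = {n0, n1, n2, n5, n6, n7, n8, n9}
n6 ∈ Sat(EF ((AG p) | a)) = {n0, n1, n2, n5, n6, n7, n8, n9}, so the formula holds at n6.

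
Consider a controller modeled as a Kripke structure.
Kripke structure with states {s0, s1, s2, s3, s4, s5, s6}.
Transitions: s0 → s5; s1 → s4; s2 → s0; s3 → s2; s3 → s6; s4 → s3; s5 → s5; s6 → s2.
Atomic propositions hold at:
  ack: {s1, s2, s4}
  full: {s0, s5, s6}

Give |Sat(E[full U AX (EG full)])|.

4

EG full: greatest fixpoint, start Z0 = {s0, s5, s6}, keep only states in Sat with some successor in Z. Z1 = {s0, s5}; fixed.
Sat(EG full) = {s0, s5}
Sat(AX (EG full)) = {s : every successor in {s0, s5}} = {s0, s2, s5}
E[full U AX (EG full)]: least fixpoint, start Z0 = Sat(AX (EG full)) = {s0, s2, s5}, add states in Sat(full) with some successor in Z. Z1 = {s0, s2, s5, s6}; fixed.
Sat(E[full U AX (EG full)]) = {s0, s2, s5, s6}
|Sat(E[full U AX (EG full)])| = |{s0, s2, s5, s6}| = 4.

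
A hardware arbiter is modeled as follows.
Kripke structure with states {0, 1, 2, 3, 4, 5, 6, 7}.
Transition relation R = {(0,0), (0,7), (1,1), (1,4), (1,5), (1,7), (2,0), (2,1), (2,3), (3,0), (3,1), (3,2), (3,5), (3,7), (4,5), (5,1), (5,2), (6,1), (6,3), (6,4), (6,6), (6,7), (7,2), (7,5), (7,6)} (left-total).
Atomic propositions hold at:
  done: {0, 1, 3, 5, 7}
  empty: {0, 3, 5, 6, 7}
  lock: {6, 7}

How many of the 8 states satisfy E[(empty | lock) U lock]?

Sat(empty | lock) = {0, 3, 5, 6, 7}
E[(empty | lock) U lock]: least fixpoint, start Z0 = Sat(lock) = {6, 7}, add states in Sat(empty | lock) with some successor in Z. Z1 = {0, 3, 6, 7}; fixed.
Sat(E[(empty | lock) U lock]) = {0, 3, 6, 7}
|Sat(E[(empty | lock) U lock])| = |{0, 3, 6, 7}| = 4.

4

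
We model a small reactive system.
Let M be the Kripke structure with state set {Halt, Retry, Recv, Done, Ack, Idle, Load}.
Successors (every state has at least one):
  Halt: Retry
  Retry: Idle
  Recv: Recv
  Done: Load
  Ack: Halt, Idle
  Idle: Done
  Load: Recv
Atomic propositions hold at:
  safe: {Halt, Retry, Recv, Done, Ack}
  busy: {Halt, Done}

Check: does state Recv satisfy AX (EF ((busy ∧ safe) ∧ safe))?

No

Sat(busy ∧ safe) = {Halt, Done}
Sat((busy ∧ safe) ∧ safe) = {Halt, Done}
EF ((busy ∧ safe) ∧ safe): least fixpoint, start Z0 = {Halt, Done}, add states with some successor in Z. Z1 = {Halt, Done, Ack, Idle}; Z2 = {Halt, Retry, Done, Ack, Idle}; fixed.
Sat(EF ((busy ∧ safe) ∧ safe)) = {Halt, Retry, Done, Ack, Idle}
Sat(AX (EF ((busy ∧ safe) ∧ safe))) = {s : every successor in {Halt, Retry, Done, Ack, Idle}} = {Halt, Retry, Ack, Idle}
Recv ∉ Sat(AX (EF ((busy ∧ safe) ∧ safe))) = {Halt, Retry, Ack, Idle}, so the formula does not hold at Recv.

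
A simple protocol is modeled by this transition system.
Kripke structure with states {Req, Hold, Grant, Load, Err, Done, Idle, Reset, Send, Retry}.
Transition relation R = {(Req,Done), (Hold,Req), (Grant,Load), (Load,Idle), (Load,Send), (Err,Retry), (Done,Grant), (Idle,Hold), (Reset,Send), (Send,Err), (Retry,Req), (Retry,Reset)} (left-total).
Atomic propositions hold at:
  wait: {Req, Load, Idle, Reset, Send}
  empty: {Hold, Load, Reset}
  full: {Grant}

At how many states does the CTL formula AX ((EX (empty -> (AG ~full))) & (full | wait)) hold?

4

Sat(~full) = {Req, Hold, Load, Err, Done, Idle, Reset, Send, Retry}
AG ~full: greatest fixpoint, start Z0 = {Req, Hold, Load, Err, Done, Idle, Reset, Send, Retry}, keep only states in Sat with every successor in Z. Z1 = {Req, Hold, Load, Err, Idle, Reset, Send, Retry}; Z2 = {Hold, Load, Err, Idle, Reset, Send, Retry}; Z3 = {Load, Err, Idle, Reset, Send}; Z4 = {Load, Reset, Send}; Z5 = {Reset}; Z6 = ∅; fixed.
Sat(AG ~full) = ∅
Sat(empty -> (AG ~full)) = {Req, Grant, Err, Done, Idle, Send, Retry}
Sat(EX (empty -> (AG ~full))) = {s : some successor in {Req, Grant, Err, Done, Idle, Send, Retry}} = {Req, Hold, Load, Err, Done, Reset, Send, Retry}
Sat(full | wait) = {Req, Grant, Load, Idle, Reset, Send}
Sat((EX (empty -> (AG ~full))) & (full | wait)) = {Req, Load, Reset, Send}
Sat(AX ((EX (empty -> (AG ~full))) & (full | wait))) = {s : every successor in {Req, Load, Reset, Send}} = {Hold, Grant, Reset, Retry}
|Sat(AX ((EX (empty -> (AG ~full))) & (full | wait)))| = |{Hold, Grant, Reset, Retry}| = 4.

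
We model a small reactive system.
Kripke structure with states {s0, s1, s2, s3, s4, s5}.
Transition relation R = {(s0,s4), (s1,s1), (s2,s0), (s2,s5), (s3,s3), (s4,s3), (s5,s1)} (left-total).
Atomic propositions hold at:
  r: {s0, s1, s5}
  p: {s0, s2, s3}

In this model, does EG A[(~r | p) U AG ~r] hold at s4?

Sat(~r) = {s2, s3, s4}
Sat(~r | p) = {s0, s2, s3, s4}
AG ~r: greatest fixpoint, start Z0 = {s2, s3, s4}, keep only states in Sat with every successor in Z. Z1 = {s3, s4}; fixed.
Sat(AG ~r) = {s3, s4}
A[(~r | p) U AG ~r]: least fixpoint, start Z0 = Sat(AG ~r) = {s3, s4}, add states in Sat(~r | p) with every successor in Z. Z1 = {s0, s3, s4}; fixed.
Sat(A[(~r | p) U AG ~r]) = {s0, s3, s4}
EG A[(~r | p) U AG ~r]: greatest fixpoint, start Z0 = {s0, s3, s4}, keep only states in Sat with some successor in Z. Already a fixed point.
Sat(EG A[(~r | p) U AG ~r]) = {s0, s3, s4}
s4 ∈ Sat(EG A[(~r | p) U AG ~r]) = {s0, s3, s4}, so the formula holds at s4.

Yes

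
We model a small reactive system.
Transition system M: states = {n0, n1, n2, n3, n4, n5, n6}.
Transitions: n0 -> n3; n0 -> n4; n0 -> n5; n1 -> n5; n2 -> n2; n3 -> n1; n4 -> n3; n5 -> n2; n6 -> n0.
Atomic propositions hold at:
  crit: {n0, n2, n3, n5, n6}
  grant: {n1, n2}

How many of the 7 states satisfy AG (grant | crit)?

4

Sat(grant | crit) = {n0, n1, n2, n3, n5, n6}
AG (grant | crit): greatest fixpoint, start Z0 = {n0, n1, n2, n3, n5, n6}, keep only states in Sat with every successor in Z. Z1 = {n1, n2, n3, n5, n6}; Z2 = {n1, n2, n3, n5}; fixed.
Sat(AG (grant | crit)) = {n1, n2, n3, n5}
|Sat(AG (grant | crit))| = |{n1, n2, n3, n5}| = 4.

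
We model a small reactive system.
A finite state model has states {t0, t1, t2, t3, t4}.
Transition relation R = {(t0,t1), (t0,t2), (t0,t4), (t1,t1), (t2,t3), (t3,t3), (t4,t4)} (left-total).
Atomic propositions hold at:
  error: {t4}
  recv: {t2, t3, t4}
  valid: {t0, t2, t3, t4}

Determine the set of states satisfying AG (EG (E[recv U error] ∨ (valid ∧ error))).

E[recv U error]: least fixpoint, start Z0 = Sat(error) = {t4}, add states in Sat(recv) with some successor in Z. Already a fixed point.
Sat(E[recv U error]) = {t4}
Sat(valid ∧ error) = {t4}
Sat(E[recv U error] ∨ (valid ∧ error)) = {t4}
EG (E[recv U error] ∨ (valid ∧ error)): greatest fixpoint, start Z0 = {t4}, keep only states in Sat with some successor in Z. Already a fixed point.
Sat(EG (E[recv U error] ∨ (valid ∧ error))) = {t4}
AG (EG (E[recv U error] ∨ (valid ∧ error))): greatest fixpoint, start Z0 = {t4}, keep only states in Sat with every successor in Z. Already a fixed point.
Sat(AG (EG (E[recv U error] ∨ (valid ∧ error)))) = {t4}

{t4}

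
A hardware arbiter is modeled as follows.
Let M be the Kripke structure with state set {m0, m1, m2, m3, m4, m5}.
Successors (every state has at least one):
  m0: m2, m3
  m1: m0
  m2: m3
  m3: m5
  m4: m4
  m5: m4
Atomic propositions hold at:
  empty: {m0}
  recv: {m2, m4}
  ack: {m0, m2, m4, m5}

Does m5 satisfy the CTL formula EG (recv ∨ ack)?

Sat(recv ∨ ack) = {m0, m2, m4, m5}
EG (recv ∨ ack): greatest fixpoint, start Z0 = {m0, m2, m4, m5}, keep only states in Sat with some successor in Z. Z1 = {m0, m4, m5}; Z2 = {m4, m5}; fixed.
Sat(EG (recv ∨ ack)) = {m4, m5}
m5 ∈ Sat(EG (recv ∨ ack)) = {m4, m5}, so the formula holds at m5.

Yes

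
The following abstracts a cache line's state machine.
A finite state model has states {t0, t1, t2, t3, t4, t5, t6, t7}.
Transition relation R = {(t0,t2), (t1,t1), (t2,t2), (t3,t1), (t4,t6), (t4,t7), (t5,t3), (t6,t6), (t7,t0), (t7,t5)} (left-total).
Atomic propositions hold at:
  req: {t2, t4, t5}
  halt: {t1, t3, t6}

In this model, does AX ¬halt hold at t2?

Yes

Sat(¬halt) = {t0, t2, t4, t5, t7}
Sat(AX ¬halt) = {s : every successor in {t0, t2, t4, t5, t7}} = {t0, t2, t7}
t2 ∈ Sat(AX ¬halt) = {t0, t2, t7}, so the formula holds at t2.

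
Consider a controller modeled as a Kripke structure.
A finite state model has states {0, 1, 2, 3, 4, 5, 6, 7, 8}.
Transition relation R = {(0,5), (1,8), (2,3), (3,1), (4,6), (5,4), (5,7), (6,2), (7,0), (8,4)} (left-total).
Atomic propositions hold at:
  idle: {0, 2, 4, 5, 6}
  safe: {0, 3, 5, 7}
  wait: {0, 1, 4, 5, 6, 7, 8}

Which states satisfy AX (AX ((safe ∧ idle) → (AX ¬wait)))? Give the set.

Sat(safe ∧ idle) = {0, 5}
Sat(¬wait) = {2, 3}
Sat(AX ¬wait) = {s : every successor in {2, 3}} = {2, 6}
Sat((safe ∧ idle) → (AX ¬wait)) = {1, 2, 3, 4, 6, 7, 8}
Sat(AX ((safe ∧ idle) → (AX ¬wait))) = {s : every successor in {1, 2, 3, 4, 6, 7, 8}} = {1, 2, 3, 4, 5, 6, 8}
Sat(AX (AX ((safe ∧ idle) → (AX ¬wait)))) = {s : every successor in {1, 2, 3, 4, 5, 6, 8}} = {0, 1, 2, 3, 4, 6, 8}

{0, 1, 2, 3, 4, 6, 8}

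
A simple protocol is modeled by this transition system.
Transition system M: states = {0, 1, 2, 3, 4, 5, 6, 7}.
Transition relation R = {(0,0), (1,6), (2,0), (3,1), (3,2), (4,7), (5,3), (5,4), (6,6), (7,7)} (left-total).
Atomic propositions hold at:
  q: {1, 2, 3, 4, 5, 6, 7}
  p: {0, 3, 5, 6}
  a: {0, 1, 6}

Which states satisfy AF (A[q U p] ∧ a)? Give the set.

A[q U p]: least fixpoint, start Z0 = Sat(p) = {0, 3, 5, 6}, add states in Sat(q) with every successor in Z. Z1 = {0, 1, 2, 3, 5, 6}; fixed.
Sat(A[q U p]) = {0, 1, 2, 3, 5, 6}
Sat(A[q U p] ∧ a) = {0, 1, 6}
AF (A[q U p] ∧ a): least fixpoint, start Z0 = {0, 1, 6}, add states with every successor in Z. Z1 = {0, 1, 2, 6}; Z2 = {0, 1, 2, 3, 6}; fixed.
Sat(AF (A[q U p] ∧ a)) = {0, 1, 2, 3, 6}

{0, 1, 2, 3, 6}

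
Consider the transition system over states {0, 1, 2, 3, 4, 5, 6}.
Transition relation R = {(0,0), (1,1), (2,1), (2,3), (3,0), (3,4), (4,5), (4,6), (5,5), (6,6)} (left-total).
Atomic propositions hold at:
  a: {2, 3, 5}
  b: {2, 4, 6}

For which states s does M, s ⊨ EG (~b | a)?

Sat(~b) = {0, 1, 3, 5}
Sat(~b | a) = {0, 1, 2, 3, 5}
EG (~b | a): greatest fixpoint, start Z0 = {0, 1, 2, 3, 5}, keep only states in Sat with some successor in Z. Already a fixed point.
Sat(EG (~b | a)) = {0, 1, 2, 3, 5}

{0, 1, 2, 3, 5}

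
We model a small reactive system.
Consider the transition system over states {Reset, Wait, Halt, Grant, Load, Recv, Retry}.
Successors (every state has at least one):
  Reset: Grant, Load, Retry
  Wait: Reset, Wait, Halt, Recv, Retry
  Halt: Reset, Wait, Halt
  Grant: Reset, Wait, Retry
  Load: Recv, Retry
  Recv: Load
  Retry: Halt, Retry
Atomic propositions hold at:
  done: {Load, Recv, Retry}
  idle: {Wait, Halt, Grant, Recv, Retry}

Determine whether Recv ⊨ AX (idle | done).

Sat(idle | done) = {Wait, Halt, Grant, Load, Recv, Retry}
Sat(AX (idle | done)) = {s : every successor in {Wait, Halt, Grant, Load, Recv, Retry}} = {Reset, Load, Recv, Retry}
Recv ∈ Sat(AX (idle | done)) = {Reset, Load, Recv, Retry}, so the formula holds at Recv.

Yes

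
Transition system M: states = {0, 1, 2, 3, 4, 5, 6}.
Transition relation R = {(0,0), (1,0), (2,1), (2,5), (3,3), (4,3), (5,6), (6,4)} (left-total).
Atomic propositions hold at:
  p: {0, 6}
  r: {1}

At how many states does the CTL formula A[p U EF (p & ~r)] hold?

Sat(~r) = {0, 2, 3, 4, 5, 6}
Sat(p & ~r) = {0, 6}
EF (p & ~r): least fixpoint, start Z0 = {0, 6}, add states with some successor in Z. Z1 = {0, 1, 5, 6}; Z2 = {0, 1, 2, 5, 6}; fixed.
Sat(EF (p & ~r)) = {0, 1, 2, 5, 6}
A[p U EF (p & ~r)]: least fixpoint, start Z0 = Sat(EF (p & ~r)) = {0, 1, 2, 5, 6}, add states in Sat(p) with every successor in Z. Already a fixed point.
Sat(A[p U EF (p & ~r)]) = {0, 1, 2, 5, 6}
|Sat(A[p U EF (p & ~r)])| = |{0, 1, 2, 5, 6}| = 5.

5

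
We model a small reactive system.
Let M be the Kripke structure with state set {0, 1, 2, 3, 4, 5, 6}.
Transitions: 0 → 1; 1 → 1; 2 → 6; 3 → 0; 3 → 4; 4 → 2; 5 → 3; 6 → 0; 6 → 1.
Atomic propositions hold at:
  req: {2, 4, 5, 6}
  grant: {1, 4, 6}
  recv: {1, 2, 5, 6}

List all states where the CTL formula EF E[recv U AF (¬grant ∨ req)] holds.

Sat(¬grant) = {0, 2, 3, 5}
Sat(¬grant ∨ req) = {0, 2, 3, 4, 5, 6}
AF (¬grant ∨ req): least fixpoint, start Z0 = {0, 2, 3, 4, 5, 6}, add states with every successor in Z. Already a fixed point.
Sat(AF (¬grant ∨ req)) = {0, 2, 3, 4, 5, 6}
E[recv U AF (¬grant ∨ req)]: least fixpoint, start Z0 = Sat(AF (¬grant ∨ req)) = {0, 2, 3, 4, 5, 6}, add states in Sat(recv) with some successor in Z. Already a fixed point.
Sat(E[recv U AF (¬grant ∨ req)]) = {0, 2, 3, 4, 5, 6}
EF E[recv U AF (¬grant ∨ req)]: least fixpoint, start Z0 = {0, 2, 3, 4, 5, 6}, add states with some successor in Z. Already a fixed point.
Sat(EF E[recv U AF (¬grant ∨ req)]) = {0, 2, 3, 4, 5, 6}

{0, 2, 3, 4, 5, 6}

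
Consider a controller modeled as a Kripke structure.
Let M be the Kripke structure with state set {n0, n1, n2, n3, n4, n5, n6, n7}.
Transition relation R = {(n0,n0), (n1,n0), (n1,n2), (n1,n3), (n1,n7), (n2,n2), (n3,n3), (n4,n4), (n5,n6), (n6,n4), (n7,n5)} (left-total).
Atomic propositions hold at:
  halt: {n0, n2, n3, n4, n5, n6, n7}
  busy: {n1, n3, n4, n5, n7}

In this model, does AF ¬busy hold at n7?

Yes

Sat(¬busy) = {n0, n2, n6}
AF ¬busy: least fixpoint, start Z0 = {n0, n2, n6}, add states with every successor in Z. Z1 = {n0, n2, n5, n6}; Z2 = {n0, n2, n5, n6, n7}; fixed.
Sat(AF ¬busy) = {n0, n2, n5, n6, n7}
n7 ∈ Sat(AF ¬busy) = {n0, n2, n5, n6, n7}, so the formula holds at n7.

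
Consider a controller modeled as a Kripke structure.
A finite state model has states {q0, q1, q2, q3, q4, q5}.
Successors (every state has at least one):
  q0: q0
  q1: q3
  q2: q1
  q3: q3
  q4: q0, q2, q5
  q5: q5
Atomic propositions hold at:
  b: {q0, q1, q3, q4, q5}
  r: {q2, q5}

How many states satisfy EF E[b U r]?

3

E[b U r]: least fixpoint, start Z0 = Sat(r) = {q2, q5}, add states in Sat(b) with some successor in Z. Z1 = {q2, q4, q5}; fixed.
Sat(E[b U r]) = {q2, q4, q5}
EF E[b U r]: least fixpoint, start Z0 = {q2, q4, q5}, add states with some successor in Z. Already a fixed point.
Sat(EF E[b U r]) = {q2, q4, q5}
|Sat(EF E[b U r])| = |{q2, q4, q5}| = 3.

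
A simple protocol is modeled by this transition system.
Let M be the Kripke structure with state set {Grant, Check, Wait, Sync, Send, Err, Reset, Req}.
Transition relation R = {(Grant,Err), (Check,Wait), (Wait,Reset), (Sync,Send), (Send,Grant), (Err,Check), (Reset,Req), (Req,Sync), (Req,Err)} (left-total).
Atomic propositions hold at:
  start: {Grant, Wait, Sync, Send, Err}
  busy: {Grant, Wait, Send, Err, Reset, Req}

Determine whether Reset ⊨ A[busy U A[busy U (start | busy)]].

Sat(start | busy) = {Grant, Wait, Sync, Send, Err, Reset, Req}
A[busy U (start | busy)]: least fixpoint, start Z0 = Sat((start | busy)) = {Grant, Wait, Sync, Send, Err, Reset, Req}, add states in Sat(busy) with every successor in Z. Already a fixed point.
Sat(A[busy U (start | busy)]) = {Grant, Wait, Sync, Send, Err, Reset, Req}
A[busy U A[busy U (start | busy)]]: least fixpoint, start Z0 = Sat(A[busy U (start | busy)]) = {Grant, Wait, Sync, Send, Err, Reset, Req}, add states in Sat(busy) with every successor in Z. Already a fixed point.
Sat(A[busy U A[busy U (start | busy)]]) = {Grant, Wait, Sync, Send, Err, Reset, Req}
Reset ∈ Sat(A[busy U A[busy U (start | busy)]]) = {Grant, Wait, Sync, Send, Err, Reset, Req}, so the formula holds at Reset.

Yes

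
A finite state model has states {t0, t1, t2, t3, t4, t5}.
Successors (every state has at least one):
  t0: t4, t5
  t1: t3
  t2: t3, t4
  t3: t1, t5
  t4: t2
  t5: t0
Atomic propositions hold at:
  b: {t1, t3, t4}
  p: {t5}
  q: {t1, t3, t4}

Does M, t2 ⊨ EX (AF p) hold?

No

AF p: least fixpoint, start Z0 = {t5}, add states with every successor in Z. Already a fixed point.
Sat(AF p) = {t5}
Sat(EX (AF p)) = {s : some successor in {t5}} = {t0, t3}
t2 ∉ Sat(EX (AF p)) = {t0, t3}, so the formula does not hold at t2.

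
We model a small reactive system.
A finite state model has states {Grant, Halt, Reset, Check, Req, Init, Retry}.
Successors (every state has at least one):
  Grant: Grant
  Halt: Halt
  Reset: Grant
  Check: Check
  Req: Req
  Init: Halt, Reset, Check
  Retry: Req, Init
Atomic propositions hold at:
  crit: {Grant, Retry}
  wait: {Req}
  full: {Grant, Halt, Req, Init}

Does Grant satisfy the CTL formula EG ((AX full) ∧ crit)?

Sat(AX full) = {s : every successor in {Grant, Halt, Req, Init}} = {Grant, Halt, Reset, Req, Retry}
Sat((AX full) ∧ crit) = {Grant, Retry}
EG ((AX full) ∧ crit): greatest fixpoint, start Z0 = {Grant, Retry}, keep only states in Sat with some successor in Z. Z1 = {Grant}; fixed.
Sat(EG ((AX full) ∧ crit)) = {Grant}
Grant ∈ Sat(EG ((AX full) ∧ crit)) = {Grant}, so the formula holds at Grant.

Yes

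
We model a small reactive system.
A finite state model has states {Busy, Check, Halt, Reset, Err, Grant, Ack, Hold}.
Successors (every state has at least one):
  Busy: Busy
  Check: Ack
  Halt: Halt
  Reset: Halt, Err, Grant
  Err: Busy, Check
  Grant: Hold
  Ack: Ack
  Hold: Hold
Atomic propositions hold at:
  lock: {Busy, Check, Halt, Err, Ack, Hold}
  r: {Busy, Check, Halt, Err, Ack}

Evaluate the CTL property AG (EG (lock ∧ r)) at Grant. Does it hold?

Sat(lock ∧ r) = {Busy, Check, Halt, Err, Ack}
EG (lock ∧ r): greatest fixpoint, start Z0 = {Busy, Check, Halt, Err, Ack}, keep only states in Sat with some successor in Z. Already a fixed point.
Sat(EG (lock ∧ r)) = {Busy, Check, Halt, Err, Ack}
AG (EG (lock ∧ r)): greatest fixpoint, start Z0 = {Busy, Check, Halt, Err, Ack}, keep only states in Sat with every successor in Z. Already a fixed point.
Sat(AG (EG (lock ∧ r))) = {Busy, Check, Halt, Err, Ack}
Grant ∉ Sat(AG (EG (lock ∧ r))) = {Busy, Check, Halt, Err, Ack}, so the formula does not hold at Grant.

No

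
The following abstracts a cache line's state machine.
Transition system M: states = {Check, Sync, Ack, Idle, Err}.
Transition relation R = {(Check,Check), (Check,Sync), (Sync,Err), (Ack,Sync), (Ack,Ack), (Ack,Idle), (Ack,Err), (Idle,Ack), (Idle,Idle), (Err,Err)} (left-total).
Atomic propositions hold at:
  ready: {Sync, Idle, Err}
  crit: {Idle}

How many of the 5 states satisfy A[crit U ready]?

3

A[crit U ready]: least fixpoint, start Z0 = Sat(ready) = {Sync, Idle, Err}, add states in Sat(crit) with every successor in Z. Already a fixed point.
Sat(A[crit U ready]) = {Sync, Idle, Err}
|Sat(A[crit U ready])| = |{Sync, Idle, Err}| = 3.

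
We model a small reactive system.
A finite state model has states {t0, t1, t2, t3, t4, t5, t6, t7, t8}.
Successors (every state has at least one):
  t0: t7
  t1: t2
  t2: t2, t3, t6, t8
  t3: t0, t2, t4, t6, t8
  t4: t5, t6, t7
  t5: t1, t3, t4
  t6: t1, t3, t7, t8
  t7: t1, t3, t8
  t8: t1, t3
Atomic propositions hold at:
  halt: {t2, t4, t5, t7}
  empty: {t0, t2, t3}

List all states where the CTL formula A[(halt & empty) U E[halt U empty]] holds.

{t0, t2, t3, t4, t5, t7}

Sat(halt & empty) = {t2}
E[halt U empty]: least fixpoint, start Z0 = Sat(empty) = {t0, t2, t3}, add states in Sat(halt) with some successor in Z. Z1 = {t0, t2, t3, t5, t7}; Z2 = {t0, t2, t3, t4, t5, t7}; fixed.
Sat(E[halt U empty]) = {t0, t2, t3, t4, t5, t7}
A[(halt & empty) U E[halt U empty]]: least fixpoint, start Z0 = Sat(E[halt U empty]) = {t0, t2, t3, t4, t5, t7}, add states in Sat(halt & empty) with every successor in Z. Already a fixed point.
Sat(A[(halt & empty) U E[halt U empty]]) = {t0, t2, t3, t4, t5, t7}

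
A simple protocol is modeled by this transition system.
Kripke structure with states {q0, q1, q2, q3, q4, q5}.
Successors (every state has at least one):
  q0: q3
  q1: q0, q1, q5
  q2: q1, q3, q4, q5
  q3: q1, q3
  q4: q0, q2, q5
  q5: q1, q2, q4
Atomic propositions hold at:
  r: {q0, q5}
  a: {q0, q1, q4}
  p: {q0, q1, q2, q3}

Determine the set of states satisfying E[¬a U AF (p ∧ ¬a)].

Sat(¬a) = {q2, q3, q5}
Sat(p ∧ ¬a) = {q2, q3}
AF (p ∧ ¬a): least fixpoint, start Z0 = {q2, q3}, add states with every successor in Z. Z1 = {q0, q2, q3}; fixed.
Sat(AF (p ∧ ¬a)) = {q0, q2, q3}
E[¬a U AF (p ∧ ¬a)]: least fixpoint, start Z0 = Sat(AF (p ∧ ¬a)) = {q0, q2, q3}, add states in Sat(¬a) with some successor in Z. Z1 = {q0, q2, q3, q5}; fixed.
Sat(E[¬a U AF (p ∧ ¬a)]) = {q0, q2, q3, q5}

{q0, q2, q3, q5}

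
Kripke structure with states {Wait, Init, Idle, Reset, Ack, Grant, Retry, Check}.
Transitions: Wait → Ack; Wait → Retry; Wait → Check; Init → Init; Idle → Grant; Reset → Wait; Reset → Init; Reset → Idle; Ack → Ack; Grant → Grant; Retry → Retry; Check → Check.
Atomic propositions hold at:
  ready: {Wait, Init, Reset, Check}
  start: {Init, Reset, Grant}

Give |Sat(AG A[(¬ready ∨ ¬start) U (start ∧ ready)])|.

Sat(¬ready) = {Idle, Ack, Grant, Retry}
Sat(¬start) = {Wait, Idle, Ack, Retry, Check}
Sat(¬ready ∨ ¬start) = {Wait, Idle, Ack, Grant, Retry, Check}
Sat(start ∧ ready) = {Init, Reset}
A[(¬ready ∨ ¬start) U (start ∧ ready)]: least fixpoint, start Z0 = Sat((start ∧ ready)) = {Init, Reset}, add states in Sat(¬ready ∨ ¬start) with every successor in Z. Already a fixed point.
Sat(A[(¬ready ∨ ¬start) U (start ∧ ready)]) = {Init, Reset}
AG A[(¬ready ∨ ¬start) U (start ∧ ready)]: greatest fixpoint, start Z0 = {Init, Reset}, keep only states in Sat with every successor in Z. Z1 = {Init}; fixed.
Sat(AG A[(¬ready ∨ ¬start) U (start ∧ ready)]) = {Init}
|Sat(AG A[(¬ready ∨ ¬start) U (start ∧ ready)])| = |{Init}| = 1.

1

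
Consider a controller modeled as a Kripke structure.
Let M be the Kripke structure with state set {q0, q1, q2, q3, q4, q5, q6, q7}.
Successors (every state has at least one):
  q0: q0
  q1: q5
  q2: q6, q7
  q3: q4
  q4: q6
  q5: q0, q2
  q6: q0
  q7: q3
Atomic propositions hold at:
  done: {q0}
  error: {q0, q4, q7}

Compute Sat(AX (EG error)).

{q0, q6}

EG error: greatest fixpoint, start Z0 = {q0, q4, q7}, keep only states in Sat with some successor in Z. Z1 = {q0}; fixed.
Sat(EG error) = {q0}
Sat(AX (EG error)) = {s : every successor in {q0}} = {q0, q6}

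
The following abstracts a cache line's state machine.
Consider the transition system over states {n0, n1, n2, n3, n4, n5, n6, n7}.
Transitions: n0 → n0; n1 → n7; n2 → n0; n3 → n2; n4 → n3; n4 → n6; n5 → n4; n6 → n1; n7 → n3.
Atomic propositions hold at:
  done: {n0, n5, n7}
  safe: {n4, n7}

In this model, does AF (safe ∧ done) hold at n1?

Yes

Sat(safe ∧ done) = {n7}
AF (safe ∧ done): least fixpoint, start Z0 = {n7}, add states with every successor in Z. Z1 = {n1, n7}; Z2 = {n1, n6, n7}; fixed.
Sat(AF (safe ∧ done)) = {n1, n6, n7}
n1 ∈ Sat(AF (safe ∧ done)) = {n1, n6, n7}, so the formula holds at n1.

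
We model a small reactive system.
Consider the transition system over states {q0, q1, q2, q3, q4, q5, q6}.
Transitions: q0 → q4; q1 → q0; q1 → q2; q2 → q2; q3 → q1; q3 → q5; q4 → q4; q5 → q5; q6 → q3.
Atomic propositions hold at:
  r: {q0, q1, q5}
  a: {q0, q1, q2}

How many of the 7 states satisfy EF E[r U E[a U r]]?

E[a U r]: least fixpoint, start Z0 = Sat(r) = {q0, q1, q5}, add states in Sat(a) with some successor in Z. Already a fixed point.
Sat(E[a U r]) = {q0, q1, q5}
E[r U E[a U r]]: least fixpoint, start Z0 = Sat(E[a U r]) = {q0, q1, q5}, add states in Sat(r) with some successor in Z. Already a fixed point.
Sat(E[r U E[a U r]]) = {q0, q1, q5}
EF E[r U E[a U r]]: least fixpoint, start Z0 = {q0, q1, q5}, add states with some successor in Z. Z1 = {q0, q1, q3, q5}; Z2 = {q0, q1, q3, q5, q6}; fixed.
Sat(EF E[r U E[a U r]]) = {q0, q1, q3, q5, q6}
|Sat(EF E[r U E[a U r]])| = |{q0, q1, q3, q5, q6}| = 5.

5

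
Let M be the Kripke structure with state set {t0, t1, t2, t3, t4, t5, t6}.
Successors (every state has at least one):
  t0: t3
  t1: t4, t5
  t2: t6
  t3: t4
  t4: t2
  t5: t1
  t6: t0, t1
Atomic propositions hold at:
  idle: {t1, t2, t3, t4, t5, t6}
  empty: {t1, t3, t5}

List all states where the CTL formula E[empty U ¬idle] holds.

Sat(¬idle) = {t0}
E[empty U ¬idle]: least fixpoint, start Z0 = Sat(¬idle) = {t0}, add states in Sat(empty) with some successor in Z. Already a fixed point.
Sat(E[empty U ¬idle]) = {t0}

{t0}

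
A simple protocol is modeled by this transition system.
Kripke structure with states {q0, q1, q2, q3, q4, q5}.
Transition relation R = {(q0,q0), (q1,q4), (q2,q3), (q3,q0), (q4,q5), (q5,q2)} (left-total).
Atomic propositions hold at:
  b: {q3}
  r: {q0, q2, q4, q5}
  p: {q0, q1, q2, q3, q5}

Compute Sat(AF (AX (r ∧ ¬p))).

Sat(¬p) = {q4}
Sat(r ∧ ¬p) = {q4}
Sat(AX (r ∧ ¬p)) = {s : every successor in {q4}} = {q1}
AF (AX (r ∧ ¬p)): least fixpoint, start Z0 = {q1}, add states with every successor in Z. Already a fixed point.
Sat(AF (AX (r ∧ ¬p))) = {q1}

{q1}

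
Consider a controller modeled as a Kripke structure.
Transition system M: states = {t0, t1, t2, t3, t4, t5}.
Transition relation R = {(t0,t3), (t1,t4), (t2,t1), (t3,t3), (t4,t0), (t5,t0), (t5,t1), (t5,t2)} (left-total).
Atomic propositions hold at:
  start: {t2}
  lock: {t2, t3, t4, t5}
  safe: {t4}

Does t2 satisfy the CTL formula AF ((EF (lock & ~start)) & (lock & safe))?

Sat(~start) = {t0, t1, t3, t4, t5}
Sat(lock & ~start) = {t3, t4, t5}
EF (lock & ~start): least fixpoint, start Z0 = {t3, t4, t5}, add states with some successor in Z. Z1 = {t0, t1, t3, t4, t5}; Z2 = {t0, t1, t2, t3, t4, t5}; fixed.
Sat(EF (lock & ~start)) = {t0, t1, t2, t3, t4, t5}
Sat(lock & safe) = {t4}
Sat((EF (lock & ~start)) & (lock & safe)) = {t4}
AF ((EF (lock & ~start)) & (lock & safe)): least fixpoint, start Z0 = {t4}, add states with every successor in Z. Z1 = {t1, t4}; Z2 = {t1, t2, t4}; fixed.
Sat(AF ((EF (lock & ~start)) & (lock & safe))) = {t1, t2, t4}
t2 ∈ Sat(AF ((EF (lock & ~start)) & (lock & safe))) = {t1, t2, t4}, so the formula holds at t2.

Yes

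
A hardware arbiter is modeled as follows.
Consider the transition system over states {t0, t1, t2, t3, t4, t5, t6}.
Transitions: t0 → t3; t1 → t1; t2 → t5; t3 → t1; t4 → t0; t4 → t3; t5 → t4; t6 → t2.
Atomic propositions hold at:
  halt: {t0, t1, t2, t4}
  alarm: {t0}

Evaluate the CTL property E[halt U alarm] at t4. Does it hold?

Yes

E[halt U alarm]: least fixpoint, start Z0 = Sat(alarm) = {t0}, add states in Sat(halt) with some successor in Z. Z1 = {t0, t4}; fixed.
Sat(E[halt U alarm]) = {t0, t4}
t4 ∈ Sat(E[halt U alarm]) = {t0, t4}, so the formula holds at t4.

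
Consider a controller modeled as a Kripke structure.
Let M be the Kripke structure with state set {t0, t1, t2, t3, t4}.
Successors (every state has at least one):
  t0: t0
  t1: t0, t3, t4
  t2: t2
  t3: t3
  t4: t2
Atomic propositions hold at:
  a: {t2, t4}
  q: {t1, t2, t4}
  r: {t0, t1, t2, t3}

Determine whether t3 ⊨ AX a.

No

Sat(AX a) = {s : every successor in {t2, t4}} = {t2, t4}
t3 ∉ Sat(AX a) = {t2, t4}, so the formula does not hold at t3.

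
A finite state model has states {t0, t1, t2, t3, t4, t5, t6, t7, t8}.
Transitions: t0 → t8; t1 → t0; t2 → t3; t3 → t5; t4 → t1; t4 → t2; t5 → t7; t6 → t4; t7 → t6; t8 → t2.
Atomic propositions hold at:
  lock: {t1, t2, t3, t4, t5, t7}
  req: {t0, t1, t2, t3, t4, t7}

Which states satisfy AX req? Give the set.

{t1, t2, t4, t5, t6, t8}

Sat(AX req) = {s : every successor in {t0, t1, t2, t3, t4, t7}} = {t1, t2, t4, t5, t6, t8}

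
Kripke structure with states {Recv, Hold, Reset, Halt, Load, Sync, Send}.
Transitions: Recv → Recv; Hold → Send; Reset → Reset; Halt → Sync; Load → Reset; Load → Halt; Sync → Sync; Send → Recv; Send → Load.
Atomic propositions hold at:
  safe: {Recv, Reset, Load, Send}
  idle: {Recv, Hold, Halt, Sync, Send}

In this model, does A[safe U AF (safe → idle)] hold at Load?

No

Sat(safe → idle) = {Recv, Hold, Halt, Sync, Send}
AF (safe → idle): least fixpoint, start Z0 = {Recv, Hold, Halt, Sync, Send}, add states with every successor in Z. Already a fixed point.
Sat(AF (safe → idle)) = {Recv, Hold, Halt, Sync, Send}
A[safe U AF (safe → idle)]: least fixpoint, start Z0 = Sat(AF (safe → idle)) = {Recv, Hold, Halt, Sync, Send}, add states in Sat(safe) with every successor in Z. Already a fixed point.
Sat(A[safe U AF (safe → idle)]) = {Recv, Hold, Halt, Sync, Send}
Load ∉ Sat(A[safe U AF (safe → idle)]) = {Recv, Hold, Halt, Sync, Send}, so the formula does not hold at Load.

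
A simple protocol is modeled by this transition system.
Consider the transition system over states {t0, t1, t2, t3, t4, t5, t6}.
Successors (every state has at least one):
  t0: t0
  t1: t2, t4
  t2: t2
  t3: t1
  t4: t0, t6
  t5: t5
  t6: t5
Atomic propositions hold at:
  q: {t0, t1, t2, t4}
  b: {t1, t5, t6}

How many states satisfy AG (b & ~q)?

Sat(~q) = {t3, t5, t6}
Sat(b & ~q) = {t5, t6}
AG (b & ~q): greatest fixpoint, start Z0 = {t5, t6}, keep only states in Sat with every successor in Z. Already a fixed point.
Sat(AG (b & ~q)) = {t5, t6}
|Sat(AG (b & ~q))| = |{t5, t6}| = 2.

2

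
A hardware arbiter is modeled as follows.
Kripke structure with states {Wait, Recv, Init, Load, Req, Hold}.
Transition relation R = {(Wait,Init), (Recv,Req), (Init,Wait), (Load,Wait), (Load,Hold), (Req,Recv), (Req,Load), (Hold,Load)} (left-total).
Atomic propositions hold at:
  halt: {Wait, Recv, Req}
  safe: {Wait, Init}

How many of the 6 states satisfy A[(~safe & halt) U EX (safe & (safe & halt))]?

2

Sat(~safe) = {Recv, Load, Req, Hold}
Sat(~safe & halt) = {Recv, Req}
Sat(safe & halt) = {Wait}
Sat(safe & (safe & halt)) = {Wait}
Sat(EX (safe & (safe & halt))) = {s : some successor in {Wait}} = {Init, Load}
A[(~safe & halt) U EX (safe & (safe & halt))]: least fixpoint, start Z0 = Sat(EX (safe & (safe & halt))) = {Init, Load}, add states in Sat(~safe & halt) with every successor in Z. Already a fixed point.
Sat(A[(~safe & halt) U EX (safe & (safe & halt))]) = {Init, Load}
|Sat(A[(~safe & halt) U EX (safe & (safe & halt))])| = |{Init, Load}| = 2.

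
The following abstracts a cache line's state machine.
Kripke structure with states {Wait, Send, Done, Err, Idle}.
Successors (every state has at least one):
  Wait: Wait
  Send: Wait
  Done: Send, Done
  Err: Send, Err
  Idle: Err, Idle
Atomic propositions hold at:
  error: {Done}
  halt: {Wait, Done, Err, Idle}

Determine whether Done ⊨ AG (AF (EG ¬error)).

Sat(¬error) = {Wait, Send, Err, Idle}
EG ¬error: greatest fixpoint, start Z0 = {Wait, Send, Err, Idle}, keep only states in Sat with some successor in Z. Already a fixed point.
Sat(EG ¬error) = {Wait, Send, Err, Idle}
AF (EG ¬error): least fixpoint, start Z0 = {Wait, Send, Err, Idle}, add states with every successor in Z. Already a fixed point.
Sat(AF (EG ¬error)) = {Wait, Send, Err, Idle}
AG (AF (EG ¬error)): greatest fixpoint, start Z0 = {Wait, Send, Err, Idle}, keep only states in Sat with every successor in Z. Already a fixed point.
Sat(AG (AF (EG ¬error))) = {Wait, Send, Err, Idle}
Done ∉ Sat(AG (AF (EG ¬error))) = {Wait, Send, Err, Idle}, so the formula does not hold at Done.

No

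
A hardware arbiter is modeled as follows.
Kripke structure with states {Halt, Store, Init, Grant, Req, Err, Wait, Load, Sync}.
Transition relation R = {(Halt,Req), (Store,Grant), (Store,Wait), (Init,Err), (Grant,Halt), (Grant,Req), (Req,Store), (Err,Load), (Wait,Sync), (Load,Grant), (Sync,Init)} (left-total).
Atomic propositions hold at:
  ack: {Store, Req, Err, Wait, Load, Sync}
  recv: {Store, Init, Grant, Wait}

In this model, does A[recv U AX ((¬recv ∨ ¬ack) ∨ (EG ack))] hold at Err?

Sat(¬recv) = {Halt, Req, Err, Load, Sync}
Sat(¬ack) = {Halt, Init, Grant}
Sat(¬recv ∨ ¬ack) = {Halt, Init, Grant, Req, Err, Load, Sync}
EG ack: greatest fixpoint, start Z0 = {Store, Req, Err, Wait, Load, Sync}, keep only states in Sat with some successor in Z. Z1 = {Store, Req, Err, Wait}; Z2 = {Store, Req}; Z3 = {Req}; Z4 = ∅; fixed.
Sat(EG ack) = ∅
Sat((¬recv ∨ ¬ack) ∨ (EG ack)) = {Halt, Init, Grant, Req, Err, Load, Sync}
Sat(AX ((¬recv ∨ ¬ack) ∨ (EG ack))) = {s : every successor in {Halt, Init, Grant, Req, Err, Load, Sync}} = {Halt, Init, Grant, Err, Wait, Load, Sync}
A[recv U AX ((¬recv ∨ ¬ack) ∨ (EG ack))]: least fixpoint, start Z0 = Sat(AX ((¬recv ∨ ¬ack) ∨ (EG ack))) = {Halt, Init, Grant, Err, Wait, Load, Sync}, add states in Sat(recv) with every successor in Z. Z1 = {Halt, Store, Init, Grant, Err, Wait, Load, Sync}; fixed.
Sat(A[recv U AX ((¬recv ∨ ¬ack) ∨ (EG ack))]) = {Halt, Store, Init, Grant, Err, Wait, Load, Sync}
Err ∈ Sat(A[recv U AX ((¬recv ∨ ¬ack) ∨ (EG ack))]) = {Halt, Store, Init, Grant, Err, Wait, Load, Sync}, so the formula holds at Err.

Yes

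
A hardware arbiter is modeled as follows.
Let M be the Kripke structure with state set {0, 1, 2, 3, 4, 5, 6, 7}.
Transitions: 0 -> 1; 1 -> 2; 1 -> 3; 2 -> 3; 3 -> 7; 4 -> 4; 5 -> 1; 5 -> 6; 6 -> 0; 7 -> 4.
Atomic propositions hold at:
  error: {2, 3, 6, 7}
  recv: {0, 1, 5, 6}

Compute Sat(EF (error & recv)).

Sat(error & recv) = {6}
EF (error & recv): least fixpoint, start Z0 = {6}, add states with some successor in Z. Z1 = {5, 6}; fixed.
Sat(EF (error & recv)) = {5, 6}

{5, 6}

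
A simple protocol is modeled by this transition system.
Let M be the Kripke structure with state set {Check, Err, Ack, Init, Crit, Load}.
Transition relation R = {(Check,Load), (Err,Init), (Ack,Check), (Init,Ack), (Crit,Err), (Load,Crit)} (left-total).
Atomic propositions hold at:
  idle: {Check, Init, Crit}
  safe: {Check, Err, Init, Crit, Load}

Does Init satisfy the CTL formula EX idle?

No

Sat(EX idle) = {s : some successor in {Check, Init, Crit}} = {Err, Ack, Load}
Init ∉ Sat(EX idle) = {Err, Ack, Load}, so the formula does not hold at Init.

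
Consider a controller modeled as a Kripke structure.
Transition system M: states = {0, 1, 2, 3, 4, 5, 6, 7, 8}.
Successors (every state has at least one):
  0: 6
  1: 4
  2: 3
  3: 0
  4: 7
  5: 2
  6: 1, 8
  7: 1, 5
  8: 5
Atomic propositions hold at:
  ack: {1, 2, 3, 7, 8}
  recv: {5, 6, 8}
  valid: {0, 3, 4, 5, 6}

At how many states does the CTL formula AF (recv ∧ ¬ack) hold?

6

Sat(¬ack) = {0, 4, 5, 6}
Sat(recv ∧ ¬ack) = {5, 6}
AF (recv ∧ ¬ack): least fixpoint, start Z0 = {5, 6}, add states with every successor in Z. Z1 = {0, 5, 6, 8}; Z2 = {0, 3, 5, 6, 8}; Z3 = {0, 2, 3, 5, 6, 8}; fixed.
Sat(AF (recv ∧ ¬ack)) = {0, 2, 3, 5, 6, 8}
|Sat(AF (recv ∧ ¬ack))| = |{0, 2, 3, 5, 6, 8}| = 6.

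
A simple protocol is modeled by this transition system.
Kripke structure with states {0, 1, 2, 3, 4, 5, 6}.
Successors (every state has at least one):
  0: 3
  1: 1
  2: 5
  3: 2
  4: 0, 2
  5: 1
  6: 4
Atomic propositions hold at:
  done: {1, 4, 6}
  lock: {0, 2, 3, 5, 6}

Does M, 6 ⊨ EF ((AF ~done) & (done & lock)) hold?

Sat(~done) = {0, 2, 3, 5}
AF ~done: least fixpoint, start Z0 = {0, 2, 3, 5}, add states with every successor in Z. Z1 = {0, 2, 3, 4, 5}; Z2 = {0, 2, 3, 4, 5, 6}; fixed.
Sat(AF ~done) = {0, 2, 3, 4, 5, 6}
Sat(done & lock) = {6}
Sat((AF ~done) & (done & lock)) = {6}
EF ((AF ~done) & (done & lock)): least fixpoint, start Z0 = {6}, add states with some successor in Z. Already a fixed point.
Sat(EF ((AF ~done) & (done & lock))) = {6}
6 ∈ Sat(EF ((AF ~done) & (done & lock))) = {6}, so the formula holds at 6.

Yes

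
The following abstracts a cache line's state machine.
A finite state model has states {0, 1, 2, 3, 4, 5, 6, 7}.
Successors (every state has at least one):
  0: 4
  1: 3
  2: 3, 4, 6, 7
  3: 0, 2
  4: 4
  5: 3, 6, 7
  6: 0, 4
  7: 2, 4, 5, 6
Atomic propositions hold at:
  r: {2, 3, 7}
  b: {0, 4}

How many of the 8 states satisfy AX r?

Sat(AX r) = {s : every successor in {2, 3, 7}} = {1}
|Sat(AX r)| = |{1}| = 1.

1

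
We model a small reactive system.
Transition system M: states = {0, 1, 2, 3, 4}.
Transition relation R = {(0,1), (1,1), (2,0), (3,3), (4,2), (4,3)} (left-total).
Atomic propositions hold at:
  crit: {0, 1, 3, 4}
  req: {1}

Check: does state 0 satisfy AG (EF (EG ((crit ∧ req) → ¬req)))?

Sat(crit ∧ req) = {1}
Sat(¬req) = {0, 2, 3, 4}
Sat((crit ∧ req) → ¬req) = {0, 2, 3, 4}
EG ((crit ∧ req) → ¬req): greatest fixpoint, start Z0 = {0, 2, 3, 4}, keep only states in Sat with some successor in Z. Z1 = {2, 3, 4}; Z2 = {3, 4}; fixed.
Sat(EG ((crit ∧ req) → ¬req)) = {3, 4}
EF (EG ((crit ∧ req) → ¬req)): least fixpoint, start Z0 = {3, 4}, add states with some successor in Z. Already a fixed point.
Sat(EF (EG ((crit ∧ req) → ¬req))) = {3, 4}
AG (EF (EG ((crit ∧ req) → ¬req))): greatest fixpoint, start Z0 = {3, 4}, keep only states in Sat with every successor in Z. Z1 = {3}; fixed.
Sat(AG (EF (EG ((crit ∧ req) → ¬req)))) = {3}
0 ∉ Sat(AG (EF (EG ((crit ∧ req) → ¬req)))) = {3}, so the formula does not hold at 0.

No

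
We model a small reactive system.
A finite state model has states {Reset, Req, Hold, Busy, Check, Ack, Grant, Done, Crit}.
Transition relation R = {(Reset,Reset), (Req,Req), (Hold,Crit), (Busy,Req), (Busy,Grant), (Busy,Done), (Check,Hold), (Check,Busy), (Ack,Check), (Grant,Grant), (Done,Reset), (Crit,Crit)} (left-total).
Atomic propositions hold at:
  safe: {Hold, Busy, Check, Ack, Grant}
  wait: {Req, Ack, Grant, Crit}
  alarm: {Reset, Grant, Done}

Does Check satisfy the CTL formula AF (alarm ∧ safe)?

No

Sat(alarm ∧ safe) = {Grant}
AF (alarm ∧ safe): least fixpoint, start Z0 = {Grant}, add states with every successor in Z. Already a fixed point.
Sat(AF (alarm ∧ safe)) = {Grant}
Check ∉ Sat(AF (alarm ∧ safe)) = {Grant}, so the formula does not hold at Check.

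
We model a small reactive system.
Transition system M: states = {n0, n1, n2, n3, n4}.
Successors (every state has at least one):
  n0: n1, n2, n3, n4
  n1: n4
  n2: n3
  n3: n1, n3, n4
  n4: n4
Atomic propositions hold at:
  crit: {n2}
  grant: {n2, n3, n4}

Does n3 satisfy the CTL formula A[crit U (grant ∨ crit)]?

Sat(grant ∨ crit) = {n2, n3, n4}
A[crit U (grant ∨ crit)]: least fixpoint, start Z0 = Sat((grant ∨ crit)) = {n2, n3, n4}, add states in Sat(crit) with every successor in Z. Already a fixed point.
Sat(A[crit U (grant ∨ crit)]) = {n2, n3, n4}
n3 ∈ Sat(A[crit U (grant ∨ crit)]) = {n2, n3, n4}, so the formula holds at n3.

Yes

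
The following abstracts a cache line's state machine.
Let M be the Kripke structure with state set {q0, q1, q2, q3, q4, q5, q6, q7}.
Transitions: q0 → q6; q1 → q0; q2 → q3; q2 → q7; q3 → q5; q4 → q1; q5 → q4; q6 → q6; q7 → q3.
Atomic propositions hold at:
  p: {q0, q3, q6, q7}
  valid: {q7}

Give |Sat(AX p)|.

Sat(AX p) = {s : every successor in {q0, q3, q6, q7}} = {q0, q1, q2, q6, q7}
|Sat(AX p)| = |{q0, q1, q2, q6, q7}| = 5.

5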